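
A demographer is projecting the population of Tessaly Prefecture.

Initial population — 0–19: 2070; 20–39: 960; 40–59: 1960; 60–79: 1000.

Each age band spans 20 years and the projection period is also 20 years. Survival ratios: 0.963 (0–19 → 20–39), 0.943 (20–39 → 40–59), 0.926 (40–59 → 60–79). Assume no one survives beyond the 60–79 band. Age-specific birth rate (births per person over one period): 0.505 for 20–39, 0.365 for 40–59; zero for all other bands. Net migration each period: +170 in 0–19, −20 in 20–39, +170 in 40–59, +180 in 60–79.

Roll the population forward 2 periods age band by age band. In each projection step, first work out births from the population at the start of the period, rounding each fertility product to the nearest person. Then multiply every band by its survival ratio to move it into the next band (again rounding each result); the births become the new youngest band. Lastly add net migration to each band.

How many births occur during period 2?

1388

[period 1]
Births: 960 × 0.505 = 485, 1960 × 0.365 = 715 ⇒ total 1200
20–39: 2070 × 0.963 = 1993
40–59: 960 × 0.943 = 905
60–79: 1960 × 0.926 = 1815
Net migration: 0–19 + 170 → 1370; 20–39 − 20 → 1973; 40–59 + 170 → 1075; 60–79 + 180 → 1995
End of period: [1370, 1973, 1075, 1995]
[period 2]
Births: 1973 × 0.505 = 996, 1075 × 0.365 = 392 ⇒ total 1388
20–39: 1370 × 0.963 = 1319
40–59: 1973 × 0.943 = 1861
60–79: 1075 × 0.926 = 995
Net migration: 0–19 + 170 → 1558; 20–39 − 20 → 1299; 40–59 + 170 → 2031; 60–79 + 180 → 1175
End of period: [1558, 1299, 2031, 1175]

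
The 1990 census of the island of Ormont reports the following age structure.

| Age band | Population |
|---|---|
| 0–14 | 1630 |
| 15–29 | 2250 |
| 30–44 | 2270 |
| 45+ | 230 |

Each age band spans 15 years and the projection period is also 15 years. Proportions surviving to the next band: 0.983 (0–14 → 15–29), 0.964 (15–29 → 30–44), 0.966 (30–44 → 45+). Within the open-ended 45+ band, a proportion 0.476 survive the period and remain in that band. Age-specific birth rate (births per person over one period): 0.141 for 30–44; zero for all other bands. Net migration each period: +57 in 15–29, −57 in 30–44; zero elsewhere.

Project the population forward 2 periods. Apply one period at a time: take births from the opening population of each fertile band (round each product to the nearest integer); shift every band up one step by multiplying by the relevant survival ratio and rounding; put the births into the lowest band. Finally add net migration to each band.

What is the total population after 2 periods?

5348

[period 1]
Births: 2270 × 0.141 = 320
15–29: 1630 × 0.983 = 1602
30–44: 2250 × 0.964 = 2169
45+: 2270 × 0.966 + 230 × 0.476 = 2193 + 109 = 2302
Net migration: 15–29 + 57 → 1659; 30–44 − 57 → 2112
→ [320, 1659, 2112, 2302]
[period 2]
Births: 2112 × 0.141 = 298
15–29: 320 × 0.983 = 315
30–44: 1659 × 0.964 = 1599
45+: 2112 × 0.966 + 2302 × 0.476 = 2040 + 1096 = 3136
Net migration: 15–29 + 57 → 372; 30–44 − 57 → 1542
→ [298, 372, 1542, 3136]
Total after period 2: 298 + 372 + 1542 + 3136 = 5348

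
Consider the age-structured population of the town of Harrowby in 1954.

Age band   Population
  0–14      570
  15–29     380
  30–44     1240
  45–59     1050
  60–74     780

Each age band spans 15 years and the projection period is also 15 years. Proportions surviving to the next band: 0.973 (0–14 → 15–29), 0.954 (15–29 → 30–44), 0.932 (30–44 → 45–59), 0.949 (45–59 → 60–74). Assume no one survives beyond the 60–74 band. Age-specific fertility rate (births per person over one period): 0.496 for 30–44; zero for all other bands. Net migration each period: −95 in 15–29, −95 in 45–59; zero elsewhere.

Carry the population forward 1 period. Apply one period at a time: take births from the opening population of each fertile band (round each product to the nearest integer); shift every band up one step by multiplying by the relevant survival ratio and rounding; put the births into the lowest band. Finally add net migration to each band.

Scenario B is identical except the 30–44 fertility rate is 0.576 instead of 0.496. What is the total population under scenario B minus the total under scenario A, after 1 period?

(Bands numbered youngest = 1 to oldest = 5.)
— Period 1 —
Births: 1240 * 0.496 = 615
Band 2: 570 * 0.973 = 555
Band 3: 380 * 0.954 = 363
Band 4: 1240 * 0.932 = 1156
Band 5: 1050 * 0.949 = 996
Net migration: Band 2 − 95 → 460; Band 4 − 95 → 1061
Population now: 0–14=615, 15–29=460, 30–44=363, 45–59=1061, 60–74=996
Scenario A total after 1 period: 3495
Scenario B projection —
— Period 1 —
Births: 1240 * 0.576 = 714
Band 2: 570 * 0.973 = 555
Band 3: 380 * 0.954 = 363
Band 4: 1240 * 0.932 = 1156
Band 5: 1050 * 0.949 = 996
Net migration: Band 2 − 95 → 460; Band 4 − 95 → 1061
Population now: 0–14=714, 15–29=460, 30–44=363, 45–59=1061, 60–74=996
Scenario B total after 1 period: 3594
Difference B − A = 3594 − 3495 = 99

99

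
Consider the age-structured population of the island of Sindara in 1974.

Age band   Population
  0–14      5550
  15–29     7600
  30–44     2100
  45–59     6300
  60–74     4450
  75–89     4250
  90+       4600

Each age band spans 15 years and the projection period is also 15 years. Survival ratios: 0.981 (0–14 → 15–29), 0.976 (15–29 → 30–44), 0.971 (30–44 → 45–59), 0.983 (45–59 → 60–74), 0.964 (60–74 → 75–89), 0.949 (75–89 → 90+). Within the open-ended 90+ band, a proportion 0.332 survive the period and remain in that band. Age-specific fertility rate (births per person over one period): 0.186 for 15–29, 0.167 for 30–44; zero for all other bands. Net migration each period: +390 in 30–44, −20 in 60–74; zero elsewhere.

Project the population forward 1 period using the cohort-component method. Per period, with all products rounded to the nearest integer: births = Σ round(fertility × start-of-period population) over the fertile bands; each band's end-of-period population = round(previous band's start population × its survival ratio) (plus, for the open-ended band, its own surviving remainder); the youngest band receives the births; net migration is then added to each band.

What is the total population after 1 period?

33080

(Bands numbered youngest = 1 to oldest = 7.)
After projecting period 1:
Births: 7600 × 0.186 = 1414  |  2100 × 0.167 = 351 ⇒ total 1765
Band 2: 5550 × 0.981 = 5445
Band 3: 7600 × 0.976 = 7418
Band 4: 2100 × 0.971 = 2039
Band 5: 6300 × 0.983 = 6193
Band 6: 4450 × 0.964 = 4290
Band 7: 4250 × 0.949 + 4600 × 0.332 = 4033 + 1527 = 5560
Net migration: Band 3 + 390 → 7808; Band 5 − 20 → 6173
→ [1765, 5445, 7808, 2039, 6173, 4290, 5560]
Total after period 1: 1765 + 5445 + 7808 + 2039 + 6173 + 4290 + 5560 = 33080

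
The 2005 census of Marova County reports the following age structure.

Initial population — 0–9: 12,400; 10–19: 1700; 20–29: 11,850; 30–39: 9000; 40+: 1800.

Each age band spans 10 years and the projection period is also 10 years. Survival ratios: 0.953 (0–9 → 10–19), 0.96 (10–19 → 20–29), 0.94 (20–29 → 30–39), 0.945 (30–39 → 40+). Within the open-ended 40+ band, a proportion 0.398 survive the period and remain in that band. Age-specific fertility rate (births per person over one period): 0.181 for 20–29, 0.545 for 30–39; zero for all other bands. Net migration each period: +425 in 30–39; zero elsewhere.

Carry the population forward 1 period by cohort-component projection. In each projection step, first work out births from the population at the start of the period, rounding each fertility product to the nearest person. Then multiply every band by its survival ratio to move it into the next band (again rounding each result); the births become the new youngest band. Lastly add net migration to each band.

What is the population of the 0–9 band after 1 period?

Period 1:
Births: 11850 * 0.181 = 2145 ; 9000 * 0.545 = 4905 — total 7050
10–19: 12400 * 0.953 = 11817
20–29: 1700 * 0.96 = 1632
30–39: 11850 * 0.94 = 11139
40+: 9000 * 0.945 + 1800 * 0.398 = 8505 + 716 = 9221
Net migration: 30–39 + 425 → 11564
End of period: [7050, 11817, 1632, 11564, 9221]

7050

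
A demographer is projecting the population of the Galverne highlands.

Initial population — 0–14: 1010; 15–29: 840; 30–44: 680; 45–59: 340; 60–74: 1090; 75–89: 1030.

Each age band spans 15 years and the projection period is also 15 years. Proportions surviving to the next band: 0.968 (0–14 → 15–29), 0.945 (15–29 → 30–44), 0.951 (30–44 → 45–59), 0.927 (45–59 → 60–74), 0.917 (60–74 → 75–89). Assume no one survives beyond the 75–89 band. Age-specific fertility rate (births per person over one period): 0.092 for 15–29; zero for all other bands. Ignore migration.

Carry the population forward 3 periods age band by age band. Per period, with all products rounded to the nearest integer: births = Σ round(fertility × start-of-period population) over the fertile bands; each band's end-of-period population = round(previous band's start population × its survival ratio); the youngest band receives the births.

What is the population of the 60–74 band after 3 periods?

Period 1.
Births: 840 × 0.092 = 77
15–29: 1010 × 0.968 = 978
30–44: 840 × 0.945 = 794
45–59: 680 × 0.951 = 647
60–74: 340 × 0.927 = 315
75–89: 1090 × 0.917 = 1000
Giving 77 / 978 / 794 / 647 / 315 / 1000.
Period 2.
Births: 978 × 0.092 = 90
15–29: 77 × 0.968 = 75
30–44: 978 × 0.945 = 924
45–59: 794 × 0.951 = 755
60–74: 647 × 0.927 = 600
75–89: 315 × 0.917 = 289
Giving 90 / 75 / 924 / 755 / 600 / 289.
Period 3.
Births: 75 × 0.092 = 7
15–29: 90 × 0.968 = 87
30–44: 75 × 0.945 = 71
45–59: 924 × 0.951 = 879
60–74: 755 × 0.927 = 700
75–89: 600 × 0.917 = 550
Giving 7 / 87 / 71 / 879 / 700 / 550.

700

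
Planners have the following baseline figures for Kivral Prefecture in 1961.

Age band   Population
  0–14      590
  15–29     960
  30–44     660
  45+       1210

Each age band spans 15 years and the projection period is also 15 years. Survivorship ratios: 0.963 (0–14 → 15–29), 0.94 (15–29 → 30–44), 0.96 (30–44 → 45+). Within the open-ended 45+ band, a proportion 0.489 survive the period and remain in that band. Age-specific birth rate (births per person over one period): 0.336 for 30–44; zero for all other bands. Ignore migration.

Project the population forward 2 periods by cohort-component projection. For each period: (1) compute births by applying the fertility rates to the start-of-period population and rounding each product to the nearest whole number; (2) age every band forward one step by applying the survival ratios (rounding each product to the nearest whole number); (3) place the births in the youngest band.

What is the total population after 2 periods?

Numbering the bands 1..4 from youngest to oldest:
After projecting period 1:
Births: 660 * 0.336 = 222
Band 2: 590 * 0.963 = 568
Band 3: 960 * 0.94 = 902
Band 4: 660 * 0.96 + 1210 * 0.489 = 634 + 592 = 1226
Population now: 0–14=222, 15–29=568, 30–44=902, 45+=1226
After projecting period 2:
Births: 902 * 0.336 = 303
Band 2: 222 * 0.963 = 214
Band 3: 568 * 0.94 = 534
Band 4: 902 * 0.96 + 1226 * 0.489 = 866 + 600 = 1466
Population now: 0–14=303, 15–29=214, 30–44=534, 45+=1466
Total after period 2: 303 + 214 + 534 + 1466 = 2517

2517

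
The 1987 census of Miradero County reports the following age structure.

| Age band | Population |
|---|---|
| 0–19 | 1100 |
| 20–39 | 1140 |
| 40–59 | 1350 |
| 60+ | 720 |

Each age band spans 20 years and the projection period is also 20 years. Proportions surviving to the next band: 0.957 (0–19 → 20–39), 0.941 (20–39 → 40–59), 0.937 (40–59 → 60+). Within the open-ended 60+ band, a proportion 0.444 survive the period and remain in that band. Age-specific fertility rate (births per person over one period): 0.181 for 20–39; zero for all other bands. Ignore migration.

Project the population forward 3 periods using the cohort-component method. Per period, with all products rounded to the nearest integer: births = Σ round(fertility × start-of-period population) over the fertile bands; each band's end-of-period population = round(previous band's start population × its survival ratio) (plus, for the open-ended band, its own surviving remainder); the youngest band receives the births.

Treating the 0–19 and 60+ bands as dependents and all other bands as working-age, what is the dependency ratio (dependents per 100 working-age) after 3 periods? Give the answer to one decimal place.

Call the bands 1 to 4, youngest first.
[period 1]
Births: 1140 × 0.181 = 206
Band 2: 1100 × 0.957 = 1053
Band 3: 1140 × 0.941 = 1073
Band 4: 1350 × 0.937 + 720 × 0.444 = 1265 + 320 = 1585
Population now: 0–19=206, 20–39=1053, 40–59=1073, 60+=1585
[period 2]
Births: 1053 × 0.181 = 191
Band 2: 206 × 0.957 = 197
Band 3: 1053 × 0.941 = 991
Band 4: 1073 × 0.937 + 1585 × 0.444 = 1005 + 704 = 1709
Population now: 0–19=191, 20–39=197, 40–59=991, 60+=1709
[period 3]
Births: 197 × 0.181 = 36
Band 2: 191 × 0.957 = 183
Band 3: 197 × 0.941 = 185
Band 4: 991 × 0.937 + 1709 × 0.444 = 929 + 759 = 1688
Population now: 0–19=36, 20–39=183, 40–59=185, 60+=1688
Dependents (band 0–19 + band 60+) = 36 + 1688 = 1724; working-age = 368; ratio = 1724/368 × 100 = 468.5

468.5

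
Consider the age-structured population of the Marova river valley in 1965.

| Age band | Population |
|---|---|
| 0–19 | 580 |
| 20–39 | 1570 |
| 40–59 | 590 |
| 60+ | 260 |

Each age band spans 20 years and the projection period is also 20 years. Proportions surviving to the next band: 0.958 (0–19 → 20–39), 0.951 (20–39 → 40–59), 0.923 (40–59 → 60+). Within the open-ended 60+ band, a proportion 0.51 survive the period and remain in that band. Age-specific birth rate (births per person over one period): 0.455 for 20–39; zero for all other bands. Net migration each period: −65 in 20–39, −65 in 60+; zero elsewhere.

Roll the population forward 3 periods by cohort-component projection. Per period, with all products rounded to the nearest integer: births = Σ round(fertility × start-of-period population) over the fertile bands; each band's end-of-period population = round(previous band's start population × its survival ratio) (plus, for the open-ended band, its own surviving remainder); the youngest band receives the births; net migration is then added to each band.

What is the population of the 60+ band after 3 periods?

1195

(Groups numbered youngest = 1 to oldest = 4.)
After projecting period 1:
Births: 1570 × 0.455 = 714
Group 2: 580 × 0.958 = 556
Group 3: 1570 × 0.951 = 1493
Group 4: 590 × 0.923 + 260 × 0.51 = 545 + 133 = 678
Net migration: Group 2 − 65 → 491; Group 4 − 65 → 613
Population now: 0–19=714, 20–39=491, 40–59=1493, 60+=613
After projecting period 2:
Births: 491 × 0.455 = 223
Group 2: 714 × 0.958 = 684
Group 3: 491 × 0.951 = 467
Group 4: 1493 × 0.923 + 613 × 0.51 = 1378 + 313 = 1691
Net migration: Group 2 − 65 → 619; Group 4 − 65 → 1626
Population now: 0–19=223, 20–39=619, 40–59=467, 60+=1626
After projecting period 3:
Births: 619 × 0.455 = 282
Group 2: 223 × 0.958 = 214
Group 3: 619 × 0.951 = 589
Group 4: 467 × 0.923 + 1626 × 0.51 = 431 + 829 = 1260
Net migration: Group 2 − 65 → 149; Group 4 − 65 → 1195
Population now: 0–19=282, 20–39=149, 40–59=589, 60+=1195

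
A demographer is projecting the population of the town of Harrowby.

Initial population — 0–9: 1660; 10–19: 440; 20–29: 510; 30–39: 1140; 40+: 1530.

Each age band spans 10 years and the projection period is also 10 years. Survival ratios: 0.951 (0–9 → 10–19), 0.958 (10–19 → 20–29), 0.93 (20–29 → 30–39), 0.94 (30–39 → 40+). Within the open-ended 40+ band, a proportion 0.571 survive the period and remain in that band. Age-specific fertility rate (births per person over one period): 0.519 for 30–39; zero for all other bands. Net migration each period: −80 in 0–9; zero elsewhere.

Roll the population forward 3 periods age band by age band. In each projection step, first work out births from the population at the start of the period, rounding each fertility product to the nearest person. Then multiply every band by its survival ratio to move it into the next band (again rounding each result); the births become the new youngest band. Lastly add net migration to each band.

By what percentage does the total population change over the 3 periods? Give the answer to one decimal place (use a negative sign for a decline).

Let band 1 be 0–9 through band 5 = 40+.
After projecting period 1:
Births: 1140 × 0.519 = 592
Band 2: 1660 × 0.951 = 1579
Band 3: 440 × 0.958 = 422
Band 4: 510 × 0.93 = 474
Band 5: 1140 × 0.94 + 1530 × 0.571 = 1072 + 874 = 1946
Net migration: Band 1 − 80 → 512
End of period: [512, 1579, 422, 474, 1946]
After projecting period 2:
Births: 474 × 0.519 = 246
Band 2: 512 × 0.951 = 487
Band 3: 1579 × 0.958 = 1513
Band 4: 422 × 0.93 = 392
Band 5: 474 × 0.94 + 1946 × 0.571 = 446 + 1111 = 1557
Net migration: Band 1 − 80 → 166
End of period: [166, 487, 1513, 392, 1557]
After projecting period 3:
Births: 392 × 0.519 = 203
Band 2: 166 × 0.951 = 158
Band 3: 487 × 0.958 = 467
Band 4: 1513 × 0.93 = 1407
Band 5: 392 × 0.94 + 1557 × 0.571 = 368 + 889 = 1257
Net migration: Band 1 − 80 → 123
End of period: [123, 158, 467, 1407, 1257]
Total: 5280 → 3412; change = -1868; percentage change = -35.4%

-35.4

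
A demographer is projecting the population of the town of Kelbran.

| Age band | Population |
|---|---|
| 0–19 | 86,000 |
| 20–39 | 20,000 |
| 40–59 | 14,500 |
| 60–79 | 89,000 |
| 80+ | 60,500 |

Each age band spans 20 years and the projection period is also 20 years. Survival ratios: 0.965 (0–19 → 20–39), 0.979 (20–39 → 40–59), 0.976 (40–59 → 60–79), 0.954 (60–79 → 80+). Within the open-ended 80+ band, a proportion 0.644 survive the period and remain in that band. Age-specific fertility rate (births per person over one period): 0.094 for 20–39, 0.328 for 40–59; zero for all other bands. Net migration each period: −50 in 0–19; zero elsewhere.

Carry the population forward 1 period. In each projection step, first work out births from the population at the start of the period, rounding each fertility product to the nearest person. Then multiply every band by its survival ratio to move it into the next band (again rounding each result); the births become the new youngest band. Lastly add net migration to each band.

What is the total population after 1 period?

247176

Numbering the bands 1..5 from youngest to oldest:
— Period 1 —
Births: 20000 × 0.094 = 1880  |  14500 × 0.328 = 4756 → 6636
Band 2: 86000 × 0.965 = 82990
Band 3: 20000 × 0.979 = 19580
Band 4: 14500 × 0.976 = 14152
Band 5: 89000 × 0.954 + 60500 × 0.644 = 84906 + 38962 = 123868
Net migration: Band 1 − 50 → 6586
Giving 6586 / 82990 / 19580 / 14152 / 123868.
Total after period 1: 6586 + 82990 + 19580 + 14152 + 123868 = 247176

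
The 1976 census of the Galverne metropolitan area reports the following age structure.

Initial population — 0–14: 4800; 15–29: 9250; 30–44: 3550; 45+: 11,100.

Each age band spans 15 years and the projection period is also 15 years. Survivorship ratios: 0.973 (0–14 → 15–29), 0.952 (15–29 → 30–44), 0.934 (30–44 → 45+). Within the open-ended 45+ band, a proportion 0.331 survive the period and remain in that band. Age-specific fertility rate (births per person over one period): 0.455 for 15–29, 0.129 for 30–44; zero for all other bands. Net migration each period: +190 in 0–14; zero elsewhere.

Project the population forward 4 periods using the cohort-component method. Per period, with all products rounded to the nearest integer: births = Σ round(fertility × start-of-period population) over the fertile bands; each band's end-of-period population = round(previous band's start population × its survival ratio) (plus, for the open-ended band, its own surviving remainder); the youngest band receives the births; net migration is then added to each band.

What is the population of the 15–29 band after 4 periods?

2835

Call the groups 1 to 4, youngest first.
Period 1:
Births: 9250 × 0.455 = 4209, 3550 × 0.129 = 458 → total 4667
Group 2: 4800 × 0.973 = 4670
Group 3: 9250 × 0.952 = 8806
Group 4: 3550 × 0.934 + 11100 × 0.331 = 3316 + 3674 = 6990
Net migration: Group 1 + 190 → 4857
Population now: 0–14=4857, 15–29=4670, 30–44=8806, 45+=6990
Period 2:
Births: 4670 × 0.455 = 2125, 8806 × 0.129 = 1136 → total 3261
Group 2: 4857 × 0.973 = 4726
Group 3: 4670 × 0.952 = 4446
Group 4: 8806 × 0.934 + 6990 × 0.331 = 8225 + 2314 = 10539
Net migration: Group 1 + 190 → 3451
Population now: 0–14=3451, 15–29=4726, 30–44=4446, 45+=10539
Period 3:
Births: 4726 × 0.455 = 2150, 4446 × 0.129 = 574 → total 2724
Group 2: 3451 × 0.973 = 3358
Group 3: 4726 × 0.952 = 4499
Group 4: 4446 × 0.934 + 10539 × 0.331 = 4153 + 3488 = 7641
Net migration: Group 1 + 190 → 2914
Population now: 0–14=2914, 15–29=3358, 30–44=4499, 45+=7641
Period 4:
Births: 3358 × 0.455 = 1528, 4499 × 0.129 = 580 → total 2108
Group 2: 2914 × 0.973 = 2835
Group 3: 3358 × 0.952 = 3197
Group 4: 4499 × 0.934 + 7641 × 0.331 = 4202 + 2529 = 6731
Net migration: Group 1 + 190 → 2298
Population now: 0–14=2298, 15–29=2835, 30–44=3197, 45+=6731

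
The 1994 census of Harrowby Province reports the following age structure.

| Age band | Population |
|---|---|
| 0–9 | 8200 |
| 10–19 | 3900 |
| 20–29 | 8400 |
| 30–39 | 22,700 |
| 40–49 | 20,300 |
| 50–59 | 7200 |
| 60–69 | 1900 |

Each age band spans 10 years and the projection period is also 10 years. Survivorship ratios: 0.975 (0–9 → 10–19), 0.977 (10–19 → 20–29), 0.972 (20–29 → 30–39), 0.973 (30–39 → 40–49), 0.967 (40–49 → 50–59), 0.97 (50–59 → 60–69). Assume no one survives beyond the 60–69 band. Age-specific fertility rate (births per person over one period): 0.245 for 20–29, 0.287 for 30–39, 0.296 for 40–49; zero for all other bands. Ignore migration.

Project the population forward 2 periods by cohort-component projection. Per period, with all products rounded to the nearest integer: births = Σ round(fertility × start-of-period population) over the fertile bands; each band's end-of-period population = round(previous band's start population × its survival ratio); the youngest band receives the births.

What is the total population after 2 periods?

83889

[period 1]
Births: 8400 × 0.245 = 2058  |  22700 × 0.287 = 6515  |  20300 × 0.296 = 6009 ⇒ total 14582
10–19: 8200 × 0.975 = 7995
20–29: 3900 × 0.977 = 3810
30–39: 8400 × 0.972 = 8165
40–49: 22700 × 0.973 = 22087
50–59: 20300 × 0.967 = 19630
60–69: 7200 × 0.97 = 6984
→ [14582, 7995, 3810, 8165, 22087, 19630, 6984]
[period 2]
Births: 3810 × 0.245 = 933  |  8165 × 0.287 = 2343  |  22087 × 0.296 = 6538 ⇒ total 9814
10–19: 14582 × 0.975 = 14217
20–29: 7995 × 0.977 = 7811
30–39: 3810 × 0.972 = 3703
40–49: 8165 × 0.973 = 7945
50–59: 22087 × 0.967 = 21358
60–69: 19630 × 0.97 = 19041
→ [9814, 14217, 7811, 3703, 7945, 21358, 19041]
Total after period 2: 9814 + 14217 + 7811 + 3703 + 7945 + 21358 + 19041 = 83889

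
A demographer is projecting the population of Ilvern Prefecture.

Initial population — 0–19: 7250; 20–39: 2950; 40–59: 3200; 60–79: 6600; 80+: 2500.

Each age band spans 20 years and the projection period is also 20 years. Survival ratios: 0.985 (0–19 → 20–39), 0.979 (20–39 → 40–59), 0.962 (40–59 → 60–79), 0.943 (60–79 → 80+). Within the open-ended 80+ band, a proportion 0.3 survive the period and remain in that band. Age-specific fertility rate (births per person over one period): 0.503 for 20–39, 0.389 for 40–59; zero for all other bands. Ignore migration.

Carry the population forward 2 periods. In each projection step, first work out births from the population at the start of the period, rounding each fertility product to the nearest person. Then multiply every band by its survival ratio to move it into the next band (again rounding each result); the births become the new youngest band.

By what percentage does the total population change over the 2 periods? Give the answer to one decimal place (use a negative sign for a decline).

Numbering the groups 1..5 from youngest to oldest:
Period 1:
Births: 2950 × 0.503 = 1484, 3200 × 0.389 = 1245 ⇒ total 2729
Group 2: 7250 × 0.985 = 7141
Group 3: 2950 × 0.979 = 2888
Group 4: 3200 × 0.962 = 3078
Group 5: 6600 × 0.943 + 2500 × 0.3 = 6224 + 750 = 6974
End of period: [2729, 7141, 2888, 3078, 6974]
Period 2:
Births: 7141 × 0.503 = 3592, 2888 × 0.389 = 1123 ⇒ total 4715
Group 2: 2729 × 0.985 = 2688
Group 3: 7141 × 0.979 = 6991
Group 4: 2888 × 0.962 = 2778
Group 5: 3078 × 0.943 + 6974 × 0.3 = 2903 + 2092 = 4995
End of period: [4715, 2688, 6991, 2778, 4995]
Total: 22500 → 22167; change = -333; percentage change = -1.5%

-1.5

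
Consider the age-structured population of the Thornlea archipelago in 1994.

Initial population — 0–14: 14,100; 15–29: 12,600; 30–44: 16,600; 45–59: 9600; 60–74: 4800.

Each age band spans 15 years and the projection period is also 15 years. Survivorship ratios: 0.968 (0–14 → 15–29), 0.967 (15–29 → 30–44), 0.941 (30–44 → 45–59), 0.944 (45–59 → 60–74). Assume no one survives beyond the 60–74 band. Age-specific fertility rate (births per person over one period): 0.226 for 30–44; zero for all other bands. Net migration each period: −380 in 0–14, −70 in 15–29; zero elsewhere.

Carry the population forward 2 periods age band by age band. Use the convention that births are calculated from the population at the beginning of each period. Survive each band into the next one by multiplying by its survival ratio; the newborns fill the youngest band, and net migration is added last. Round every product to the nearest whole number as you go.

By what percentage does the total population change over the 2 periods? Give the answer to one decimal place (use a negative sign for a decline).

-22.2

[period 1]
Births: 16600 * 0.226 = 3752
15–29: 14100 * 0.968 = 13649
30–44: 12600 * 0.967 = 12184
45–59: 16600 * 0.941 = 15621
60–74: 9600 * 0.944 = 9062
Net migration: 0–14 − 380 → 3372; 15–29 − 70 → 13579
Giving 3372 / 13579 / 12184 / 15621 / 9062.
[period 2]
Births: 12184 * 0.226 = 2754
15–29: 3372 * 0.968 = 3264
30–44: 13579 * 0.967 = 13131
45–59: 12184 * 0.941 = 11465
60–74: 15621 * 0.944 = 14746
Net migration: 0–14 − 380 → 2374; 15–29 − 70 → 3194
Giving 2374 / 3194 / 13131 / 11465 / 14746.
Total: 57700 → 44910; change = -12790; percentage change = -22.2%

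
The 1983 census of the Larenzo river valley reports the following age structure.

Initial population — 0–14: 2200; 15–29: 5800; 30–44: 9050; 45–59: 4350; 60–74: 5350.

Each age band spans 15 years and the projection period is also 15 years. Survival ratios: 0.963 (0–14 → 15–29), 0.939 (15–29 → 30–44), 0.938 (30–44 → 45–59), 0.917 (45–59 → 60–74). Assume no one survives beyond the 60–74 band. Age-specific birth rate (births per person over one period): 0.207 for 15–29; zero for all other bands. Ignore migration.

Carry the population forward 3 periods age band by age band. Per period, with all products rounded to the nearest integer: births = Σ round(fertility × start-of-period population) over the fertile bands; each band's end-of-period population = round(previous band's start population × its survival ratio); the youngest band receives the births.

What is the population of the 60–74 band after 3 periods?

4684

Let group 1 be 0–14 through group 5 = 60–74.
Period 1:
Births: 5800 * 0.207 = 1201
Group 2: 2200 * 0.963 = 2119
Group 3: 5800 * 0.939 = 5446
Group 4: 9050 * 0.938 = 8489
Group 5: 4350 * 0.917 = 3989
End of period: [1201, 2119, 5446, 8489, 3989]
Period 2:
Births: 2119 * 0.207 = 439
Group 2: 1201 * 0.963 = 1157
Group 3: 2119 * 0.939 = 1990
Group 4: 5446 * 0.938 = 5108
Group 5: 8489 * 0.917 = 7784
End of period: [439, 1157, 1990, 5108, 7784]
Period 3:
Births: 1157 * 0.207 = 239
Group 2: 439 * 0.963 = 423
Group 3: 1157 * 0.939 = 1086
Group 4: 1990 * 0.938 = 1867
Group 5: 5108 * 0.917 = 4684
End of period: [239, 423, 1086, 1867, 4684]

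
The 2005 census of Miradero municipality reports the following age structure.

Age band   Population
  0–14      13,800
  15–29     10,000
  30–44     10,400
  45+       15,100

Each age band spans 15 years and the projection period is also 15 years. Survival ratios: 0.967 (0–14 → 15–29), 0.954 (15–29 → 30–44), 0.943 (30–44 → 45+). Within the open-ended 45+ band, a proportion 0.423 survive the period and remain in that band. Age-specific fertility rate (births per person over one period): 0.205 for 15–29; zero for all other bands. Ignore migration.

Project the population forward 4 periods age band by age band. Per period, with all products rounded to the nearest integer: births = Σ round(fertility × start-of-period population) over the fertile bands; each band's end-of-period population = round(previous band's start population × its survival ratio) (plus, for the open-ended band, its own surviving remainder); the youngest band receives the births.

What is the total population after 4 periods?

— Period 1 —
Births: 10000 * 0.205 = 2050
15–29: 13800 * 0.967 = 13345
30–44: 10000 * 0.954 = 9540
45+: 10400 * 0.943 + 15100 * 0.423 = 9807 + 6387 = 16194
Population now: 0–14=2050, 15–29=13345, 30–44=9540, 45+=16194
— Period 2 —
Births: 13345 * 0.205 = 2736
15–29: 2050 * 0.967 = 1982
30–44: 13345 * 0.954 = 12731
45+: 9540 * 0.943 + 16194 * 0.423 = 8996 + 6850 = 15846
Population now: 0–14=2736, 15–29=1982, 30–44=12731, 45+=15846
— Period 3 —
Births: 1982 * 0.205 = 406
15–29: 2736 * 0.967 = 2646
30–44: 1982 * 0.954 = 1891
45+: 12731 * 0.943 + 15846 * 0.423 = 12005 + 6703 = 18708
Population now: 0–14=406, 15–29=2646, 30–44=1891, 45+=18708
— Period 4 —
Births: 2646 * 0.205 = 542
15–29: 406 * 0.967 = 393
30–44: 2646 * 0.954 = 2524
45+: 1891 * 0.943 + 18708 * 0.423 = 1783 + 7913 = 9696
Population now: 0–14=542, 15–29=393, 30–44=2524, 45+=9696
Total after period 4: 542 + 393 + 2524 + 9696 = 13155

13155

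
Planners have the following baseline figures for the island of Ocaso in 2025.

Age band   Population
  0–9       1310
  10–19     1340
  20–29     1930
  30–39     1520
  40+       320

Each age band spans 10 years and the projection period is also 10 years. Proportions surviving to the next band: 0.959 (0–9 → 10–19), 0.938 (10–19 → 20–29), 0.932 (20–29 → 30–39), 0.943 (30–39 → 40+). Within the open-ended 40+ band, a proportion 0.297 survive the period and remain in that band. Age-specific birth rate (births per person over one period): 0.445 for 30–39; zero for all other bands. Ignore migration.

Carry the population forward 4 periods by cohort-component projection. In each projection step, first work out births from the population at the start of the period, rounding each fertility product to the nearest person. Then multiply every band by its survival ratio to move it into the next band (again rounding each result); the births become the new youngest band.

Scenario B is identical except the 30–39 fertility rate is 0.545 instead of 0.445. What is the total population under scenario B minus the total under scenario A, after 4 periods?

After projecting period 1:
Births: 1520 × 0.445 = 676
10–19: 1310 × 0.959 = 1256
20–29: 1340 × 0.938 = 1257
30–39: 1930 × 0.932 = 1799
40+: 1520 × 0.943 + 320 × 0.297 = 1433 + 95 = 1528
→ [676, 1256, 1257, 1799, 1528]
After projecting period 2:
Births: 1799 × 0.445 = 801
10–19: 676 × 0.959 = 648
20–29: 1256 × 0.938 = 1178
30–39: 1257 × 0.932 = 1172
40+: 1799 × 0.943 + 1528 × 0.297 = 1696 + 454 = 2150
→ [801, 648, 1178, 1172, 2150]
After projecting period 3:
Births: 1172 × 0.445 = 522
10–19: 801 × 0.959 = 768
20–29: 648 × 0.938 = 608
30–39: 1178 × 0.932 = 1098
40+: 1172 × 0.943 + 2150 × 0.297 = 1105 + 639 = 1744
→ [522, 768, 608, 1098, 1744]
After projecting period 4:
Births: 1098 × 0.445 = 489
10–19: 522 × 0.959 = 501
20–29: 768 × 0.938 = 720
30–39: 608 × 0.932 = 567
40+: 1098 × 0.943 + 1744 × 0.297 = 1035 + 518 = 1553
→ [489, 501, 720, 567, 1553]
Scenario A total after 4 periods: 3830
Scenario B projection —
After projecting period 1:
Births: 1520 × 0.545 = 828
10–19: 1310 × 0.959 = 1256
20–29: 1340 × 0.938 = 1257
30–39: 1930 × 0.932 = 1799
40+: 1520 × 0.943 + 320 × 0.297 = 1433 + 95 = 1528
→ [828, 1256, 1257, 1799, 1528]
After projecting period 2:
Births: 1799 × 0.545 = 980
10–19: 828 × 0.959 = 794
20–29: 1256 × 0.938 = 1178
30–39: 1257 × 0.932 = 1172
40+: 1799 × 0.943 + 1528 × 0.297 = 1696 + 454 = 2150
→ [980, 794, 1178, 1172, 2150]
After projecting period 3:
Births: 1172 × 0.545 = 639
10–19: 980 × 0.959 = 940
20–29: 794 × 0.938 = 745
30–39: 1178 × 0.932 = 1098
40+: 1172 × 0.943 + 2150 × 0.297 = 1105 + 639 = 1744
→ [639, 940, 745, 1098, 1744]
After projecting period 4:
Births: 1098 × 0.545 = 598
10–19: 639 × 0.959 = 613
20–29: 940 × 0.938 = 882
30–39: 745 × 0.932 = 694
40+: 1098 × 0.943 + 1744 × 0.297 = 1035 + 518 = 1553
→ [598, 613, 882, 694, 1553]
Scenario B total after 4 periods: 4340
Difference B − A = 4340 − 3830 = 510

510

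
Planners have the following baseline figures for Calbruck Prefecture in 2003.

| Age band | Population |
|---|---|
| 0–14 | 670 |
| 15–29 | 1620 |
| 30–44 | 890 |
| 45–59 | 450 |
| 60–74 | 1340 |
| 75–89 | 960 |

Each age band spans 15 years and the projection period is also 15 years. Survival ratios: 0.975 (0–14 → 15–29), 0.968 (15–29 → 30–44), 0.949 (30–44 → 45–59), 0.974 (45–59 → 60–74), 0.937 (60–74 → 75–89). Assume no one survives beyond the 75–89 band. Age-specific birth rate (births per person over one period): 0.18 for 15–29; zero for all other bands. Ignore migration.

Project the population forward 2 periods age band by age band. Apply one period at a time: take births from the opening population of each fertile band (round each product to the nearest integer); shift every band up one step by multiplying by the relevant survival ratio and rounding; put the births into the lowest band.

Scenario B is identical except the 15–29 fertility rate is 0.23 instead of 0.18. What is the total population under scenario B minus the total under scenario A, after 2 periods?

111

Period 1.
Births: 1620 * 0.18 = 292
15–29: 670 * 0.975 = 653
30–44: 1620 * 0.968 = 1568
45–59: 890 * 0.949 = 845
60–74: 450 * 0.974 = 438
75–89: 1340 * 0.937 = 1256
→ [292, 653, 1568, 845, 438, 1256]
Period 2.
Births: 653 * 0.18 = 118
15–29: 292 * 0.975 = 285
30–44: 653 * 0.968 = 632
45–59: 1568 * 0.949 = 1488
60–74: 845 * 0.974 = 823
75–89: 438 * 0.937 = 410
→ [118, 285, 632, 1488, 823, 410]
Scenario A total after 2 periods: 3756
Scenario B projection —
Period 1.
Births: 1620 * 0.23 = 373
15–29: 670 * 0.975 = 653
30–44: 1620 * 0.968 = 1568
45–59: 890 * 0.949 = 845
60–74: 450 * 0.974 = 438
75–89: 1340 * 0.937 = 1256
→ [373, 653, 1568, 845, 438, 1256]
Period 2.
Births: 653 * 0.23 = 150
15–29: 373 * 0.975 = 364
30–44: 653 * 0.968 = 632
45–59: 1568 * 0.949 = 1488
60–74: 845 * 0.974 = 823
75–89: 438 * 0.937 = 410
→ [150, 364, 632, 1488, 823, 410]
Scenario B total after 2 periods: 3867
Difference B − A = 3867 − 3756 = 111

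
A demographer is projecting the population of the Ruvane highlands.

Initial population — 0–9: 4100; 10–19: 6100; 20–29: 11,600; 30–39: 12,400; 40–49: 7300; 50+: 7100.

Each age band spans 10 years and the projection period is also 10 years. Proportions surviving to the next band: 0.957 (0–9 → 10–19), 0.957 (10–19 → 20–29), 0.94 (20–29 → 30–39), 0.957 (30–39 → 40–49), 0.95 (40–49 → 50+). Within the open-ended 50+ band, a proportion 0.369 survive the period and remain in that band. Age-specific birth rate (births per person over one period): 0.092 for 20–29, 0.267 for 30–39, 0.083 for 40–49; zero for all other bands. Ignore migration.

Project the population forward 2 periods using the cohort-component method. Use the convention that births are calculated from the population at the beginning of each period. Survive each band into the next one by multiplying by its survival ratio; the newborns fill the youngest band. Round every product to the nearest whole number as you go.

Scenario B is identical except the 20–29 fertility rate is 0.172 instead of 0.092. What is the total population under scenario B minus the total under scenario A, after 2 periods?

1355

— Period 1 —
Births: 11600 × 0.092 = 1067 ; 12400 × 0.267 = 3311 ; 7300 × 0.083 = 606 ⇒ total 4984
10–19: 4100 × 0.957 = 3924
20–29: 6100 × 0.957 = 5838
30–39: 11600 × 0.94 = 10904
40–49: 12400 × 0.957 = 11867
50+: 7300 × 0.95 + 7100 × 0.369 = 6935 + 2620 = 9555
Population now: 0–9=4984, 10–19=3924, 20–29=5838, 30–39=10904, 40–49=11867, 50+=9555
— Period 2 —
Births: 5838 × 0.092 = 537 ; 10904 × 0.267 = 2911 ; 11867 × 0.083 = 985 ⇒ total 4433
10–19: 4984 × 0.957 = 4770
20–29: 3924 × 0.957 = 3755
30–39: 5838 × 0.94 = 5488
40–49: 10904 × 0.957 = 10435
50+: 11867 × 0.95 + 9555 × 0.369 = 11274 + 3526 = 14800
Population now: 0–9=4433, 10–19=4770, 20–29=3755, 30–39=5488, 40–49=10435, 50+=14800
Scenario A total after 2 periods: 43681
Scenario B projection —
— Period 1 —
Births: 11600 × 0.172 = 1995 ; 12400 × 0.267 = 3311 ; 7300 × 0.083 = 606 ⇒ total 5912
10–19: 4100 × 0.957 = 3924
20–29: 6100 × 0.957 = 5838
30–39: 11600 × 0.94 = 10904
40–49: 12400 × 0.957 = 11867
50+: 7300 × 0.95 + 7100 × 0.369 = 6935 + 2620 = 9555
Population now: 0–9=5912, 10–19=3924, 20–29=5838, 30–39=10904, 40–49=11867, 50+=9555
— Period 2 —
Births: 5838 × 0.172 = 1004 ; 10904 × 0.267 = 2911 ; 11867 × 0.083 = 985 ⇒ total 4900
10–19: 5912 × 0.957 = 5658
20–29: 3924 × 0.957 = 3755
30–39: 5838 × 0.94 = 5488
40–49: 10904 × 0.957 = 10435
50+: 11867 × 0.95 + 9555 × 0.369 = 11274 + 3526 = 14800
Population now: 0–9=4900, 10–19=5658, 20–29=3755, 30–39=5488, 40–49=10435, 50+=14800
Scenario B total after 2 periods: 45036
Difference B − A = 45036 − 43681 = 1355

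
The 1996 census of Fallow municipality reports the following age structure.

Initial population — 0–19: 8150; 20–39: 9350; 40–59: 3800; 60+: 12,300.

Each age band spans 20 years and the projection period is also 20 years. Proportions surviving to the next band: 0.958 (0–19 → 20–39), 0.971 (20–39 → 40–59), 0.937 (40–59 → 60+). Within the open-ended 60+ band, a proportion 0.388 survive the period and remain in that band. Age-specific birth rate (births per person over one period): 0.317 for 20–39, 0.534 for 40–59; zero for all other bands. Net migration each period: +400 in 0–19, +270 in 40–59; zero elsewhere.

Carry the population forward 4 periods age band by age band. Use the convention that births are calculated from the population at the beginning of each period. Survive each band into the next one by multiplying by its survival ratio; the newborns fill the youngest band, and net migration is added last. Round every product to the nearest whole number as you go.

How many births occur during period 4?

5212

Period 1.
Births: 9350 × 0.317 = 2964 ; 3800 × 0.534 = 2029 — total 4993
20–39: 8150 × 0.958 = 7808
40–59: 9350 × 0.971 = 9079
60+: 3800 × 0.937 + 12300 × 0.388 = 3561 + 4772 = 8333
Net migration: 0–19 + 400 → 5393; 40–59 + 270 → 9349
Giving 5393 / 7808 / 9349 / 8333.
Period 2.
Births: 7808 × 0.317 = 2475 ; 9349 × 0.534 = 4992 — total 7467
20–39: 5393 × 0.958 = 5166
40–59: 7808 × 0.971 = 7582
60+: 9349 × 0.937 + 8333 × 0.388 = 8760 + 3233 = 11993
Net migration: 0–19 + 400 → 7867; 40–59 + 270 → 7852
Giving 7867 / 5166 / 7852 / 11993.
Period 3.
Births: 5166 × 0.317 = 1638 ; 7852 × 0.534 = 4193 — total 5831
20–39: 7867 × 0.958 = 7537
40–59: 5166 × 0.971 = 5016
60+: 7852 × 0.937 + 11993 × 0.388 = 7357 + 4653 = 12010
Net migration: 0–19 + 400 → 6231; 40–59 + 270 → 5286
Giving 6231 / 7537 / 5286 / 12010.
Period 4.
Births: 7537 × 0.317 = 2389 ; 5286 × 0.534 = 2823 — total 5212
20–39: 6231 × 0.958 = 5969
40–59: 7537 × 0.971 = 7318
60+: 5286 × 0.937 + 12010 × 0.388 = 4953 + 4660 = 9613
Net migration: 0–19 + 400 → 5612; 40–59 + 270 → 7588
Giving 5612 / 5969 / 7588 / 9613.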